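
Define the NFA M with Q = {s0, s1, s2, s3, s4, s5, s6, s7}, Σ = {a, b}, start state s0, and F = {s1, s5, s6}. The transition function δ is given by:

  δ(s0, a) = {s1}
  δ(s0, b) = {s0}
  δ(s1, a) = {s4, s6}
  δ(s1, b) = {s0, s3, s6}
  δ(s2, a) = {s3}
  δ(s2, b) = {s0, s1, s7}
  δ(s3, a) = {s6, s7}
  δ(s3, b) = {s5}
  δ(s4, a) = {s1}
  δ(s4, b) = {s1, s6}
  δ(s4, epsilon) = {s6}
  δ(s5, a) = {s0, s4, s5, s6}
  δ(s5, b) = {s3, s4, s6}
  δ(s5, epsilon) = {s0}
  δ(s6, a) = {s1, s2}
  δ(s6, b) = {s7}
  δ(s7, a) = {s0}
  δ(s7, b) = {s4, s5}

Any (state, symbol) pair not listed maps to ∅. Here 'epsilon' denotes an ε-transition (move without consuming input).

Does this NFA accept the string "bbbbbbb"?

No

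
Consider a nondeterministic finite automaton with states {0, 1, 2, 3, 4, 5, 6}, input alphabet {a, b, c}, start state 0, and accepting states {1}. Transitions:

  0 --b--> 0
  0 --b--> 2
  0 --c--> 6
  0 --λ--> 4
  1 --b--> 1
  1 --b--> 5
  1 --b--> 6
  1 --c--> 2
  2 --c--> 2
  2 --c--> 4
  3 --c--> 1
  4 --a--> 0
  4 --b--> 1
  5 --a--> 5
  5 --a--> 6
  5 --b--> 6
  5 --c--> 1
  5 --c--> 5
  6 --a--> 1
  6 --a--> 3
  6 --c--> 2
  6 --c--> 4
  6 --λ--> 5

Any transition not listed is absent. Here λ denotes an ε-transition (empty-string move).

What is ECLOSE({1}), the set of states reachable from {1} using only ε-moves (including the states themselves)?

{1}

Begin with {1}.
No ε-moves leave this set, so the closure equals the set itself.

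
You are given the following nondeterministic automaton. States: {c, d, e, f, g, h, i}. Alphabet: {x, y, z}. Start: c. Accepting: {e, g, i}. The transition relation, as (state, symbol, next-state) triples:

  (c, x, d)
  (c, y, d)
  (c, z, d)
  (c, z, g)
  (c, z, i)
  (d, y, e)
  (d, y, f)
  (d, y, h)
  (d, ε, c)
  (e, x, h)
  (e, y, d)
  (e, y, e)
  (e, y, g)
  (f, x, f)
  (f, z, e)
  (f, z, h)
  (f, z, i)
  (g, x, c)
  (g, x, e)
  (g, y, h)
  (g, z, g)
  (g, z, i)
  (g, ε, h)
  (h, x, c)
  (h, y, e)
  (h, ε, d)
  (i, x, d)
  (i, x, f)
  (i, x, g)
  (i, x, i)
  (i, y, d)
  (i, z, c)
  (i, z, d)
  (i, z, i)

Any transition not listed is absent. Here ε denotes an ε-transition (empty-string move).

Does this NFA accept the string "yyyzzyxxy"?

Yes

Start in {c}.
Read 'y': {c} → {c, d}.
Read 'y': {c, d} → {c, d, e, f, h}.
Read 'y': {c, d, e, f, h} → {c, d, e, f, g, h}.
Read 'z': {c, d, e, f, g, h} → {c, d, e, g, h, i}.
Read 'z': {c, d, e, g, h, i} → {c, d, g, h, i}.
Read 'y': {c, d, g, h, i} → {c, d, e, f, h}.
Read 'x': {c, d, e, f, h} → {c, d, f, h}.
Read 'x': {c, d, f, h} → {c, d, f}.
Read 'y': {c, d, f} → {c, d, e, f, h}.
The final set {c, d, e, f, h} contains the accepting state e.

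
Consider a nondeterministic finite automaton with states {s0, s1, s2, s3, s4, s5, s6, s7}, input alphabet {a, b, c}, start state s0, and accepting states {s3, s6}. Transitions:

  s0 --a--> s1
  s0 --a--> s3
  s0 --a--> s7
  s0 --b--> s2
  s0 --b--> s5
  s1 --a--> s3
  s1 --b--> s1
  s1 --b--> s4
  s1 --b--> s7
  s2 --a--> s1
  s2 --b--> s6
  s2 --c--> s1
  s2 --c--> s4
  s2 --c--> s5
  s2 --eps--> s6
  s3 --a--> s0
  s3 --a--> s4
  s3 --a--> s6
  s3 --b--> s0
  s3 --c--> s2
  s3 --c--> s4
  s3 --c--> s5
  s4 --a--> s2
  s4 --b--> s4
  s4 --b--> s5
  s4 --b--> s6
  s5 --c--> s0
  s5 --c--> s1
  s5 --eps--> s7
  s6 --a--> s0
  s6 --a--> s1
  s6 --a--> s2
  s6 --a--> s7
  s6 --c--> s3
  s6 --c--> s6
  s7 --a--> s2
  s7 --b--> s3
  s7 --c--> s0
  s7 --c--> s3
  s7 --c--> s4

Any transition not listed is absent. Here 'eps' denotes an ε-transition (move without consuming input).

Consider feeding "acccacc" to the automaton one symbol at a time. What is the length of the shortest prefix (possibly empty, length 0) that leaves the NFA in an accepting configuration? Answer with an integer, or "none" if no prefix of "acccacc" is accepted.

Start in {s0}.
Read 'a': s0→{s1, s3, s7}; now {s1, s3, s7}.
None of the earlier sets intersect F, but {s1, s3, s7} does.

1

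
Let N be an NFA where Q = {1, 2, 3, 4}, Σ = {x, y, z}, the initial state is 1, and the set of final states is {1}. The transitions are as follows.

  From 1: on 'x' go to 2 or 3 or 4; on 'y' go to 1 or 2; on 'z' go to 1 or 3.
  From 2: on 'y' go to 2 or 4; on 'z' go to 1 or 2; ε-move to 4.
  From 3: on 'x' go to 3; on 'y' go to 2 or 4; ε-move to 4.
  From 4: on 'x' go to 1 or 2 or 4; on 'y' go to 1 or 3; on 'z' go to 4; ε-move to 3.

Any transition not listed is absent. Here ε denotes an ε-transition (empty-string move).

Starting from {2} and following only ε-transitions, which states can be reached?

Begin with {2}.
ε-move 2 → 4; add 4.
ε-move 4 → 3; add 3.

{2, 3, 4}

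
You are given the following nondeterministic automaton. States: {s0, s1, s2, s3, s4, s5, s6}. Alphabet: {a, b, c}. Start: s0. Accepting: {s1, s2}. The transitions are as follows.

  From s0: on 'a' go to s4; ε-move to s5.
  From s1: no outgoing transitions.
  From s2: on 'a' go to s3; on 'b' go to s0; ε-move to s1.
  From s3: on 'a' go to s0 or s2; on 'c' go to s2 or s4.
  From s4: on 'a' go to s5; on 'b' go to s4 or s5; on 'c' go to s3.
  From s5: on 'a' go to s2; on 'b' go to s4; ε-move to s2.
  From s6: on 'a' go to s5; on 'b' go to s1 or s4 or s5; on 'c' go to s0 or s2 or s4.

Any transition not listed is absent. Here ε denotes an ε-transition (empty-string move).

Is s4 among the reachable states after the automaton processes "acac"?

Yes

Start: ε-closure({s0}) = {s0, s1, s2, s5}.
Read 'a': {s0, s1, s2, s5} → {s1, s2, s3, s4}.
Read 'c': {s1, s2, s3, s4} → {s1, s2, s3, s4}.
Read 'a': {s1, s2, s3, s4} → {s0, s1, s2, s3, s5}.
Read 'c': {s0, s1, s2, s3, s5} → {s1, s2, s4}.
State s4 is in {s1, s2, s4}.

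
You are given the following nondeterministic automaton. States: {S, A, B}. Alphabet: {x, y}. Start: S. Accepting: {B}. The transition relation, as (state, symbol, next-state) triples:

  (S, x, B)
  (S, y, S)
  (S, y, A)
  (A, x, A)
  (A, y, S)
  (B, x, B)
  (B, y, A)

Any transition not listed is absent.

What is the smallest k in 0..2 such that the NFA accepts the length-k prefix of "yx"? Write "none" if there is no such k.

2

Start in {S}.
Read 'y': {S} → {S, A}.
Read 'x': {S, A} → {A, B}.
None of the earlier sets intersect F, but {A, B} does.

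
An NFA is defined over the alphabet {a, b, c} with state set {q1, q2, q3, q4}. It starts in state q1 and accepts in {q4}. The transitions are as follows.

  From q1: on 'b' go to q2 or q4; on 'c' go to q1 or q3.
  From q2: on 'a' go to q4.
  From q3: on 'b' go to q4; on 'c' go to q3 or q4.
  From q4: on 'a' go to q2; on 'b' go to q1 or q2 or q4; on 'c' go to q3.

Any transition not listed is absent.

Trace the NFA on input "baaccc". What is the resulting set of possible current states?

Start in {q1}.
Read 'b': q1→{q2, q4}; now {q2, q4}.
Read 'a': q2→{q4}, q4→{q2}; now {q2, q4}.
Read 'a': q2→{q4}, q4→{q2}; now {q2, q4}.
Read 'c': q2→∅, q4→{q3}; now {q3}.
Read 'c': q3→{q3, q4}; now {q3, q4}.
Read 'c': q3→{q3, q4}, q4→{q3}; now {q3, q4}.

{q3, q4}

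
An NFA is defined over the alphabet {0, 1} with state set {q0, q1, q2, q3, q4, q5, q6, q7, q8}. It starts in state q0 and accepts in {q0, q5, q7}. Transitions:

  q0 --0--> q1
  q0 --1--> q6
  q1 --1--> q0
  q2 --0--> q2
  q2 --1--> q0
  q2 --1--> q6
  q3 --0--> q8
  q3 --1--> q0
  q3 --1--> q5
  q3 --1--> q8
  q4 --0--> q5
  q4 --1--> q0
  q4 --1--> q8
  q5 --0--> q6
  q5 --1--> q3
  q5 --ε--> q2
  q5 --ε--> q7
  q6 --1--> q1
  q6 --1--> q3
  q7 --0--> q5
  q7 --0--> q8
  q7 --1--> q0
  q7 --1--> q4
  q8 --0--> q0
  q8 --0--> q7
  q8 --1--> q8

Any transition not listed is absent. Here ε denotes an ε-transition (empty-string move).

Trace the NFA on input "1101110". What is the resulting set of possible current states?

{q0, q7}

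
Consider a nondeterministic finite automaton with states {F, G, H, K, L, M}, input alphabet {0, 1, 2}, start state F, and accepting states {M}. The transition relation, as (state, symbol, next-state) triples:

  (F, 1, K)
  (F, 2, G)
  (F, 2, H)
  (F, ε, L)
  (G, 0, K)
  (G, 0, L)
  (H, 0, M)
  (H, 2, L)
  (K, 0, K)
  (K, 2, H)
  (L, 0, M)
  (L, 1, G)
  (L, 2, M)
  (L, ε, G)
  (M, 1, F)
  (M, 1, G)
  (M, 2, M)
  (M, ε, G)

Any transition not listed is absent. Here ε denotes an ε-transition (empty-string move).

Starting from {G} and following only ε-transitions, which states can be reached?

{G}

Begin with {G}.
No ε-moves leave this set, so the closure equals the set itself.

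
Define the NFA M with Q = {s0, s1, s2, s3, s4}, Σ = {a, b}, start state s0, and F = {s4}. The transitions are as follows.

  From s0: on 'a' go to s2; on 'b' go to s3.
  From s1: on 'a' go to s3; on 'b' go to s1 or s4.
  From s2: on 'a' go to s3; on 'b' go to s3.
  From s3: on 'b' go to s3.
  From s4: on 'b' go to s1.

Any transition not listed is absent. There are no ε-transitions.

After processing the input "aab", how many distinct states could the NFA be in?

1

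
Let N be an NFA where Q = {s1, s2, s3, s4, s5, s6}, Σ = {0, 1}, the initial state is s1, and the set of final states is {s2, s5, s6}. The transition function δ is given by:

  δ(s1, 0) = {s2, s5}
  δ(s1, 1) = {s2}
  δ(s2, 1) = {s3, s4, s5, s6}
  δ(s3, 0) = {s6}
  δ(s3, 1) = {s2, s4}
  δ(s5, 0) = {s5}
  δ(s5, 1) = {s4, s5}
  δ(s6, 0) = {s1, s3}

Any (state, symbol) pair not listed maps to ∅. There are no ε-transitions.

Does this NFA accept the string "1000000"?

No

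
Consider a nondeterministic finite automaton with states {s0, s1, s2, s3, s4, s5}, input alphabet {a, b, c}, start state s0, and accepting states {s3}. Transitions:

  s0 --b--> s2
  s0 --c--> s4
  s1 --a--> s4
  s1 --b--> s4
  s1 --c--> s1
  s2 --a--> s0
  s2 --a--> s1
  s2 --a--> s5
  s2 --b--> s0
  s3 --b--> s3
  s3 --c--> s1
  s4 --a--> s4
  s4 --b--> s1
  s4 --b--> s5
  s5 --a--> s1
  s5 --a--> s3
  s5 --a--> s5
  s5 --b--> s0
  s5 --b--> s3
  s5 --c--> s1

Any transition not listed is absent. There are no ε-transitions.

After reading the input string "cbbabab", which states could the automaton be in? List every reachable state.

Start in {s0}.
Read 'c': {s0} → {s4}.
Read 'b': {s4} → {s1, s5}.
Read 'b': {s1, s5} → {s0, s3, s4}.
Read 'a': {s0, s3, s4} → {s4}.
Read 'b': {s4} → {s1, s5}.
Read 'a': {s1, s5} → {s1, s3, s4, s5}.
Read 'b': {s1, s3, s4, s5} → {s0, s1, s3, s4, s5}.

{s0, s1, s3, s4, s5}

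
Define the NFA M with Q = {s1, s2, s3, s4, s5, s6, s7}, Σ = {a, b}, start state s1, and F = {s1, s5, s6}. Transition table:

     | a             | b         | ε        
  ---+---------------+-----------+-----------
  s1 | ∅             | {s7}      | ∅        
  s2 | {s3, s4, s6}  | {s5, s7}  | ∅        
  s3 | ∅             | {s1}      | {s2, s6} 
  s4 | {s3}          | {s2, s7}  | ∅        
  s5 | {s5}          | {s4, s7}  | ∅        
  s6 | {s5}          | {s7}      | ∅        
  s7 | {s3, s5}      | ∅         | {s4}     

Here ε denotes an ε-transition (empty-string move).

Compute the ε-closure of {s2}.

{s2}

Begin with {s2}.
No ε-moves leave this set, so the closure equals the set itself.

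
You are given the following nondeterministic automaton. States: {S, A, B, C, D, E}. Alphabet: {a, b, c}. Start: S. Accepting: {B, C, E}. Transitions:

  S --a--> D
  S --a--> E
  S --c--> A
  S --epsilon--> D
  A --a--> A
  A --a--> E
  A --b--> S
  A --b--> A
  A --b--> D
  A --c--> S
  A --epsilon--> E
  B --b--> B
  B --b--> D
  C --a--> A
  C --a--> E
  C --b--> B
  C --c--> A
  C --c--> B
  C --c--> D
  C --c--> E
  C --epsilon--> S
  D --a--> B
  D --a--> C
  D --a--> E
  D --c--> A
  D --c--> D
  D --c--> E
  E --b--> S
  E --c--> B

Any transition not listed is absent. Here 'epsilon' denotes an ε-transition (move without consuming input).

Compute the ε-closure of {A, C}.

{S, A, C, D, E}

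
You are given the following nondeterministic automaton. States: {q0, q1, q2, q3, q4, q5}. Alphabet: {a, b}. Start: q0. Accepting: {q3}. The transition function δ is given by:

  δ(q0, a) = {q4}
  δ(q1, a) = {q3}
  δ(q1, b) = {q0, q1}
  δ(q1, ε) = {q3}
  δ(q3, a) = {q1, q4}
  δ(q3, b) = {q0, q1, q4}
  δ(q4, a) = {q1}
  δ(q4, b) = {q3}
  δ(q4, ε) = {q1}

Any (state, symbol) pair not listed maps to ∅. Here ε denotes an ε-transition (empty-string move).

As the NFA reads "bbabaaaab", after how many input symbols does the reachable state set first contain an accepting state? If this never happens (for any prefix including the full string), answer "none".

Start in {q0}.
Read 'b': q0→∅; now ∅.
The set is empty and remains empty for the remaining 8 symbols.
No reachable set along the way intersects F.

none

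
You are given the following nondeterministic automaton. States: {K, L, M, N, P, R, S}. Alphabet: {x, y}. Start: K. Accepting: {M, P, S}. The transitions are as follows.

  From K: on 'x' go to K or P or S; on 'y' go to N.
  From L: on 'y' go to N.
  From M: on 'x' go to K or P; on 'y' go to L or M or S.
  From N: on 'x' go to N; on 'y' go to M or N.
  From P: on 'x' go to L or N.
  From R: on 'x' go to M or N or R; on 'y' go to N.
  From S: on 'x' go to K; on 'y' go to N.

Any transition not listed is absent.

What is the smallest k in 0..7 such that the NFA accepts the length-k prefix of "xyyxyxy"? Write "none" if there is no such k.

1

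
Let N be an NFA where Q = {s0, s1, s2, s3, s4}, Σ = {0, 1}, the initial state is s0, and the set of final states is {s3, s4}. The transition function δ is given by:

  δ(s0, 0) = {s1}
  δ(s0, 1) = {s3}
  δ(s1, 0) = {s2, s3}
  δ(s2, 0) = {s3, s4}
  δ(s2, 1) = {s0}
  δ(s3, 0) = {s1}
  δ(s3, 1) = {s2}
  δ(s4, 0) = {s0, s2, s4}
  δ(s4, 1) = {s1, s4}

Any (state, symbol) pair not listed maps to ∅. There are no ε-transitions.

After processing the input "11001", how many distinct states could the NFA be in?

4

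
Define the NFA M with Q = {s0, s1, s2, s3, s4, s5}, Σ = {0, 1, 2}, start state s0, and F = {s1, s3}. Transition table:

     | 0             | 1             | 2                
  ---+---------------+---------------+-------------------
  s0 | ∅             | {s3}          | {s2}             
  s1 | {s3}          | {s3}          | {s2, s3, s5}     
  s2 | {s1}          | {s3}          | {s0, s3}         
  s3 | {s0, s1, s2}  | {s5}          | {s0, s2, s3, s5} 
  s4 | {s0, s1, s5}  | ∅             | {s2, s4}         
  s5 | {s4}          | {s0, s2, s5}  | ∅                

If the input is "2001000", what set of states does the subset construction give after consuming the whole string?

{s3, s4}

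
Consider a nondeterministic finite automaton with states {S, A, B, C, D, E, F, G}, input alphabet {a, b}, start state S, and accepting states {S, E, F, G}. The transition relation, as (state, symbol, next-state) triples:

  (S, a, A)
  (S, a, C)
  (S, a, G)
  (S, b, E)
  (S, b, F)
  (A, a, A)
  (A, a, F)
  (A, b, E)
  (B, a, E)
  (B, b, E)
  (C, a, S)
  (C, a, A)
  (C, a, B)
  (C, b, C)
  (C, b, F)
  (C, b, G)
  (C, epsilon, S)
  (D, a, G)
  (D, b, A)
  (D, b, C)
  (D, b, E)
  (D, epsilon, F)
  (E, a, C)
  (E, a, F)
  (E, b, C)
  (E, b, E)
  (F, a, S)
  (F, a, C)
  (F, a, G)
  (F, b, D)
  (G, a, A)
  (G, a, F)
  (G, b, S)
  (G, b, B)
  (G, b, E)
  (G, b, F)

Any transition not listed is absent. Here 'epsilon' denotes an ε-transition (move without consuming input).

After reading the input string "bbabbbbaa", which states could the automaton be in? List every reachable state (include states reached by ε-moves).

Start in {S}.
Read 'b': {S} → {E, F}.
Read 'b': {E, F} → {S, C, D, E, F}.
Read 'a': {S, C, D, E, F} → {S, A, B, C, F, G}.
Read 'b': {S, A, B, C, F, G} → {S, B, C, D, E, F, G}.
Read 'b': {S, B, C, D, E, F, G} → {S, A, B, C, D, E, F, G}.
Read 'b': {S, A, B, C, D, E, F, G} → {S, A, B, C, D, E, F, G}.
Read 'b': {S, A, B, C, D, E, F, G} → {S, A, B, C, D, E, F, G}.
Read 'a': {S, A, B, C, D, E, F, G} → {S, A, B, C, E, F, G}.
Read 'a': {S, A, B, C, E, F, G} → {S, A, B, C, E, F, G}.

{S, A, B, C, E, F, G}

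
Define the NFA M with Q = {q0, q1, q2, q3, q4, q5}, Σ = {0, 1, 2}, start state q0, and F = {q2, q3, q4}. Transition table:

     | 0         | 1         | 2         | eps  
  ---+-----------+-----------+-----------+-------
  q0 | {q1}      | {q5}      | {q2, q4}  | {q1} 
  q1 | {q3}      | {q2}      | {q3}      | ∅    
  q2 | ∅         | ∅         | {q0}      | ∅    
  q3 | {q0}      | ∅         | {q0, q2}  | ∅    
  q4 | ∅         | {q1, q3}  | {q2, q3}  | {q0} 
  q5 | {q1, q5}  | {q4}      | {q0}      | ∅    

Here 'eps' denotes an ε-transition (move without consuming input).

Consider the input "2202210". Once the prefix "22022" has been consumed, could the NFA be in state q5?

Start: ε-closure({q0}) = {q0, q1}.
Read '2': q0→{q2, q4}, q1→{q3}; union {q2, q3, q4}; ε-closure = {q0, q1, q2, q3, q4}.
Read '2': q0→{q2, q4}, q1→{q3}, q2→{q0}, q3→{q0, q2}, q4→{q2, q3}; union {q0, q2, q3, q4}; ε-closure = {q0, q1, q2, q3, q4}.
Read '0': q0→{q1}, q1→{q3}, q2→∅, q3→{q0}, q4→∅; now {q0, q1, q3}.
Read '2': q0→{q2, q4}, q1→{q3}, q3→{q0, q2}; union {q0, q2, q3, q4}; ε-closure = {q0, q1, q2, q3, q4}.
Read '2': q0→{q2, q4}, q1→{q3}, q2→{q0}, q3→{q0, q2}, q4→{q2, q3}; union {q0, q2, q3, q4}; ε-closure = {q0, q1, q2, q3, q4}.
State q5 is not in {q0, q1, q2, q3, q4}.

No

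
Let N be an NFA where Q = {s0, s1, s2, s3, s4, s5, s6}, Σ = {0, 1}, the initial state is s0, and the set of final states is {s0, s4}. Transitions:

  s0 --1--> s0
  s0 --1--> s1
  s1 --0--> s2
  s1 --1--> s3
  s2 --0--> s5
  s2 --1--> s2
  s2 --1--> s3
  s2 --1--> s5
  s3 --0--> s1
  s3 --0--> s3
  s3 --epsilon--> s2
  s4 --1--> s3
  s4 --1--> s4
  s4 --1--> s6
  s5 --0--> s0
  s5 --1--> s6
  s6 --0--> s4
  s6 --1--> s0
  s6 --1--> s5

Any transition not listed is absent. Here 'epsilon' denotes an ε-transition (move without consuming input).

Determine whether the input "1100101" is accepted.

Start in {s0}.
Read '1': {s0} → {s0, s1}.
Read '1': {s0, s1} → {s0, s1, s2, s3}.
Read '0': {s0, s1, s2, s3} → {s1, s2, s3, s5}.
Read '0': {s1, s2, s3, s5} → {s0, s1, s2, s3, s5}.
Read '1': {s0, s1, s2, s3, s5} → {s0, s1, s2, s3, s5, s6}.
Read '0': {s0, s1, s2, s3, s5, s6} → {s0, s1, s2, s3, s4, s5}.
Read '1': {s0, s1, s2, s3, s4, s5} → {s0, s1, s2, s3, s4, s5, s6}.
The final set {s0, s1, s2, s3, s4, s5, s6} contains the accepting states s0, s4.

Yes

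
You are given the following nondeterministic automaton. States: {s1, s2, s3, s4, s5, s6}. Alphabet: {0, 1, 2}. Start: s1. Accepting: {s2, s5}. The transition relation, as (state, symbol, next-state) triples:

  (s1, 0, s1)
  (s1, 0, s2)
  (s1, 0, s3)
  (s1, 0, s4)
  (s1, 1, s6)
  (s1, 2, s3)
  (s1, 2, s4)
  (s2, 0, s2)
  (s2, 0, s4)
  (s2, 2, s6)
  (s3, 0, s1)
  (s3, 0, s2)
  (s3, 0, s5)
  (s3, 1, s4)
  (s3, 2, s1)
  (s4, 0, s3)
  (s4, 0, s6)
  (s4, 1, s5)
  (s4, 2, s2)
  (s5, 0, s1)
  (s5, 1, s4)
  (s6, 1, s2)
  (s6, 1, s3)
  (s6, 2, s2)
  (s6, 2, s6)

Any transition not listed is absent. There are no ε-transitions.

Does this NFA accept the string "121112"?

No

Start in {s1}.
Read '1': s1→{s6}; now {s6}.
Read '2': s6→{s2, s6}; now {s2, s6}.
Read '1': s2→∅, s6→{s2, s3}; now {s2, s3}.
Read '1': s2→∅, s3→{s4}; now {s4}.
Read '1': s4→{s5}; now {s5}.
Read '2': s5→∅; now ∅.
The final set ∅ contains no accepting state.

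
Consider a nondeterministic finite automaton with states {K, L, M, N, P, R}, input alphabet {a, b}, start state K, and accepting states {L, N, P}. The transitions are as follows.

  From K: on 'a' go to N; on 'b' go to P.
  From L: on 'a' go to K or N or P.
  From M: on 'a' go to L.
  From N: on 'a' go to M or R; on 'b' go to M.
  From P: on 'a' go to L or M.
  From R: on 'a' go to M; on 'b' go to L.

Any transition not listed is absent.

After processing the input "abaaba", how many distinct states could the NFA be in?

Start in {K}.
Read 'a': {K} → {N}.
Read 'b': {N} → {M}.
Read 'a': {M} → {L}.
Read 'a': {L} → {K, N, P}.
Read 'b': {K, N, P} → {M, P}.
Read 'a': {M, P} → {L, M}.
That set has 2 states.

2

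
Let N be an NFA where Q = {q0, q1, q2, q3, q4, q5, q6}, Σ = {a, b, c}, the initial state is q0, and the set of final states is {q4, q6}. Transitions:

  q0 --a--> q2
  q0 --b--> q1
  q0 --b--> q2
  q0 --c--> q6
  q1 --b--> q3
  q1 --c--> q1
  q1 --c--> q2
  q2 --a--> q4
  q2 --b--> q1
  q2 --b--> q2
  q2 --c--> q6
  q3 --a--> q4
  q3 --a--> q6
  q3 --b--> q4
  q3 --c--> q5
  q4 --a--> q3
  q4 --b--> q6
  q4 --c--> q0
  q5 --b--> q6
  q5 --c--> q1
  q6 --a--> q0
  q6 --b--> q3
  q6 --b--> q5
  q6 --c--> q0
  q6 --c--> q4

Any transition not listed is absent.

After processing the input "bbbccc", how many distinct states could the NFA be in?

Start in {q0}.
Read 'b': q0→{q1, q2}; now {q1, q2}.
Read 'b': q1→{q3}, q2→{q1, q2}; now {q1, q2, q3}.
Read 'b': q1→{q3}, q2→{q1, q2}, q3→{q4}; now {q1, q2, q3, q4}.
Read 'c': q1→{q1, q2}, q2→{q6}, q3→{q5}, q4→{q0}; now {q0, q1, q2, q5, q6}.
Read 'c': q0→{q6}, q1→{q1, q2}, q2→{q6}, q5→{q1}, q6→{q0, q4}; now {q0, q1, q2, q4, q6}.
Read 'c': q0→{q6}, q1→{q1, q2}, q2→{q6}, q4→{q0}, q6→{q0, q4}; now {q0, q1, q2, q4, q6}.
That set has 5 states.

5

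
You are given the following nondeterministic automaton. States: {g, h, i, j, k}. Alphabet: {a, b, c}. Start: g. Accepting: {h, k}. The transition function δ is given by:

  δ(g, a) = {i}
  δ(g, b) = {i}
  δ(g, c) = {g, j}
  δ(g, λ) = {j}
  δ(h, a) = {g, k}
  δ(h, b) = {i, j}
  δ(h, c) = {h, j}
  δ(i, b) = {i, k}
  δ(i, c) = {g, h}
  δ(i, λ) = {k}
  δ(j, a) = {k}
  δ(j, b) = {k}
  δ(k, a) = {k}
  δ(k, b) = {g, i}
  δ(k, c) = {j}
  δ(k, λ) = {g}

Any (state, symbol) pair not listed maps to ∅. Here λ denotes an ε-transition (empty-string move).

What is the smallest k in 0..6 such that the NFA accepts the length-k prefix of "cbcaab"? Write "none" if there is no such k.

2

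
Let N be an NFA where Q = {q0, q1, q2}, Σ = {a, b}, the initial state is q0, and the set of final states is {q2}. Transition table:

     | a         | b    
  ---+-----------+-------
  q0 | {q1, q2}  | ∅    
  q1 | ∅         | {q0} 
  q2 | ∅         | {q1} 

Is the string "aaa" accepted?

No

Start in {q0}.
Read 'a': q0→{q1, q2}; now {q1, q2}.
Read 'a': q1→∅, q2→∅; now ∅.
The set is empty and remains empty for the remaining 1 symbol.
The final set ∅ contains no accepting state.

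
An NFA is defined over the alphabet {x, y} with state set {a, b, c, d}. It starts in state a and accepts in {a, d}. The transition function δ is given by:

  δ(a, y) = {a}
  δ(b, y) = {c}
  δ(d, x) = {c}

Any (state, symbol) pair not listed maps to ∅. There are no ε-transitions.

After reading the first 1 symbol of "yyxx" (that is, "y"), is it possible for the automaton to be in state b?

Start in {a}.
Read 'y': a→{a}; now {a}.
State b is not in {a}.

No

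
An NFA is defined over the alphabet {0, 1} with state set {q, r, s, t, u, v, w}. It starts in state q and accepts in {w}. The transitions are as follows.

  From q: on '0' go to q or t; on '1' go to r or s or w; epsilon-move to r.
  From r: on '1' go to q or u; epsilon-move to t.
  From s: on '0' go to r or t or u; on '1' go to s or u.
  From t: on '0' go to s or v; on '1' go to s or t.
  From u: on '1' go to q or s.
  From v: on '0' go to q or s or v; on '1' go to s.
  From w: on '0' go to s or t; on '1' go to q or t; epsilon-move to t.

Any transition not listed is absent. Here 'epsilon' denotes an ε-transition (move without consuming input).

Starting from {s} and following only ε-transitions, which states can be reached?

{s}

Begin with {s}.
No ε-moves leave this set, so the closure equals the set itself.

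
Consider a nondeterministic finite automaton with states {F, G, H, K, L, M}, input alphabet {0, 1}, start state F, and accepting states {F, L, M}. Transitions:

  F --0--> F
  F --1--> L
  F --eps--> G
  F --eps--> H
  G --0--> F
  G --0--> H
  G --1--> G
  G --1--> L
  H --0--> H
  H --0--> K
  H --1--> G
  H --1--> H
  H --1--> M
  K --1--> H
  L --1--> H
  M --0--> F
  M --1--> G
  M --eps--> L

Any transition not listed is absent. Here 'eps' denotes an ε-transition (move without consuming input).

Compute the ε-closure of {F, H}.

{F, G, H}

Begin with {F, H}.
ε-move F → G; add G.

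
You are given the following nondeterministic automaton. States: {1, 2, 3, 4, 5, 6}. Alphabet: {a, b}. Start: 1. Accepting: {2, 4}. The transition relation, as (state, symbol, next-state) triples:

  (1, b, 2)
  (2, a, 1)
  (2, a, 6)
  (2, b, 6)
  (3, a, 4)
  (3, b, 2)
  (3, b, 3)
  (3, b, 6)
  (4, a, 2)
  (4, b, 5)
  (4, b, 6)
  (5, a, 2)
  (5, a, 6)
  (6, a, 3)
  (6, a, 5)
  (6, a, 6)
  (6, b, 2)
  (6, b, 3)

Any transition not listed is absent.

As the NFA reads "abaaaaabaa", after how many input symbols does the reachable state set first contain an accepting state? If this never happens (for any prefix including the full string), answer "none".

Start in {1}.
Read 'a': 1→∅; now ∅.
The set is empty and remains empty for the remaining 9 symbols.
No reachable set along the way intersects F.

none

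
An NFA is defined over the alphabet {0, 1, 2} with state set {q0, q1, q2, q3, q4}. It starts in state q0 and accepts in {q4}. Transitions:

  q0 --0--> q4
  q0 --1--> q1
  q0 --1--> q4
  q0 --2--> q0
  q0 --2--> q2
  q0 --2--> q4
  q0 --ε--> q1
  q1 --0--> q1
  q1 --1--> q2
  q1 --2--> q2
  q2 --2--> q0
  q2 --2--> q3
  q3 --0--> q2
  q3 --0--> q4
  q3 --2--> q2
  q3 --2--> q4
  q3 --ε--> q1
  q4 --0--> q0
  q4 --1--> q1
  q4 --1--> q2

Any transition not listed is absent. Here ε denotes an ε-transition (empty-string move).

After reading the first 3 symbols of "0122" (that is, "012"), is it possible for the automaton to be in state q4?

Start: ε-closure({q0}) = {q0, q1}.
Read '0': q0→{q4}, q1→{q1}; now {q1, q4}.
Read '1': q1→{q2}, q4→{q1, q2}; now {q1, q2}.
Read '2': q1→{q2}, q2→{q0, q3}; union {q0, q2, q3}; ε-closure = {q0, q1, q2, q3}.
State q4 is not in {q0, q1, q2, q3}.

No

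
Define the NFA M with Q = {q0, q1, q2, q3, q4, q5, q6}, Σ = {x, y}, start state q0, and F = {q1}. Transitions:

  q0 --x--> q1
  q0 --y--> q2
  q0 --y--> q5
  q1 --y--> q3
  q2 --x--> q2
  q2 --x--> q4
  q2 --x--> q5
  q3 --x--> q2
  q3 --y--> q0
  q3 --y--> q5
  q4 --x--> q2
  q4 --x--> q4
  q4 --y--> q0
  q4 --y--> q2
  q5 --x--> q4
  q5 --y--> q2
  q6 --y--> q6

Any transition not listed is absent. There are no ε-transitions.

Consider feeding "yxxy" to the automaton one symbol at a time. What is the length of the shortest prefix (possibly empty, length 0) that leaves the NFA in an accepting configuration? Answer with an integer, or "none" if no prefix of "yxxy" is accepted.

none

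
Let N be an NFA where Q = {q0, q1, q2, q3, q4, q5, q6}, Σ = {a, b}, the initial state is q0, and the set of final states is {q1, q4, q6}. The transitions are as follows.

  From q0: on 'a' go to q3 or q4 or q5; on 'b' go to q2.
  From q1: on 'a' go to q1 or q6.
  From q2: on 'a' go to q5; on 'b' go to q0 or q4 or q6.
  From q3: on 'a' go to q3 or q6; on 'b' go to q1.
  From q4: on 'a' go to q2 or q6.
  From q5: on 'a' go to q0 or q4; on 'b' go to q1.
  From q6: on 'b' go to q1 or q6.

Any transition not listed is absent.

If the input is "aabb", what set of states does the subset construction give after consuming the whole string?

Start in {q0}.
Read 'a': q0→{q3, q4, q5}; now {q3, q4, q5}.
Read 'a': q3→{q3, q6}, q4→{q2, q6}, q5→{q0, q4}; now {q0, q2, q3, q4, q6}.
Read 'b': q0→{q2}, q2→{q0, q4, q6}, q3→{q1}, q4→∅, q6→{q1, q6}; now {q0, q1, q2, q4, q6}.
Read 'b': q0→{q2}, q1→∅, q2→{q0, q4, q6}, q4→∅, q6→{q1, q6}; now {q0, q1, q2, q4, q6}.

{q0, q1, q2, q4, q6}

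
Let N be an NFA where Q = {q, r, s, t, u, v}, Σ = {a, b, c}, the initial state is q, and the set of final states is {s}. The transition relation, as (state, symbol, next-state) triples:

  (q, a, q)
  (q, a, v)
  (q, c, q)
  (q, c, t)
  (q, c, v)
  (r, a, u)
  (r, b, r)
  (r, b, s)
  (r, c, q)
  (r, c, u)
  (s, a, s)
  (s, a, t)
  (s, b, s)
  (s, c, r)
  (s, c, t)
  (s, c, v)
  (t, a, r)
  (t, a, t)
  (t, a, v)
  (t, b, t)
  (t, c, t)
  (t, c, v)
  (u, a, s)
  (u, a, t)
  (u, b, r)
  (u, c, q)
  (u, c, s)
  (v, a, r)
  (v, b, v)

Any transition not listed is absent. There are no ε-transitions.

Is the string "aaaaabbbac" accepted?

Yes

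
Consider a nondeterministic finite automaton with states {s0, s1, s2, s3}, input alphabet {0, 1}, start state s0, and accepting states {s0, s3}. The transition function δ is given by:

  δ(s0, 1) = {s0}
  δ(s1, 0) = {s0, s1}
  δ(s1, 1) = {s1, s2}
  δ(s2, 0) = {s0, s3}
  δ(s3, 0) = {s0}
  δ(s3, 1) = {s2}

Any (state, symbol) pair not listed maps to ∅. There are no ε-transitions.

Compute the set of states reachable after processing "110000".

∅

Start in {s0}.
Read '1': {s0} → {s0}.
Read '1': {s0} → {s0}.
Read '0': {s0} → ∅.
The set is empty and remains empty for the remaining 3 symbols.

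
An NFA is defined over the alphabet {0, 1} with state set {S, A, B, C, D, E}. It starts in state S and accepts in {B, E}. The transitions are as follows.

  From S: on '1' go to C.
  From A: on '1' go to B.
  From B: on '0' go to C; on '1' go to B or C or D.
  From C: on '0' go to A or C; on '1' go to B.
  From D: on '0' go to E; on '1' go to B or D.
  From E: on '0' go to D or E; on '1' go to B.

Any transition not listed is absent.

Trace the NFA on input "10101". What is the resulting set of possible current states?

{B}

Start in {S}.
Read '1': {S} → {C}.
Read '0': {C} → {A, C}.
Read '1': {A, C} → {B}.
Read '0': {B} → {C}.
Read '1': {C} → {B}.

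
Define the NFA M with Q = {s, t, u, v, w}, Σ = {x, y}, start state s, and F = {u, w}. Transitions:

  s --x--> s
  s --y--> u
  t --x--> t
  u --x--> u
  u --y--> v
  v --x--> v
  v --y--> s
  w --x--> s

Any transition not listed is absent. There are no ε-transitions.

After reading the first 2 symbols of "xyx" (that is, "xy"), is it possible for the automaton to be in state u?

Yes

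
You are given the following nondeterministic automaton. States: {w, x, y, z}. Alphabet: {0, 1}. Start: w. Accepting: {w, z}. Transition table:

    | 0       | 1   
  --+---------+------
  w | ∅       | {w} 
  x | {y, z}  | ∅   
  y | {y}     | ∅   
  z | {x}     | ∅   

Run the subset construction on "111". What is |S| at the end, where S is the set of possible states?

Start in {w}.
Read '1': w→{w}; now {w}.
Read '1': w→{w}; now {w}.
Read '1': w→{w}; now {w}.
That set has 1 state.

1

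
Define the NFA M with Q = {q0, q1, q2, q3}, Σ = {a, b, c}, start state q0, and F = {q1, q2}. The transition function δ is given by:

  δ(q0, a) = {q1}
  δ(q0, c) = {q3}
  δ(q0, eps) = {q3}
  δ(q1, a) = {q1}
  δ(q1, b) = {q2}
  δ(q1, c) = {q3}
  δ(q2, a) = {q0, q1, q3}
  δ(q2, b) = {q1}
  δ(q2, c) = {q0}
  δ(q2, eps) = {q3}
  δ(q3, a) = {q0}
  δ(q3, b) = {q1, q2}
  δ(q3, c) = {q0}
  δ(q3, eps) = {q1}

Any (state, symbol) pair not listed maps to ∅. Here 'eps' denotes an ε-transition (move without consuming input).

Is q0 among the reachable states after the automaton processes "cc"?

Yes

Start: ε-closure({q0}) = {q0, q1, q3}.
Read 'c': q0→{q3}, q1→{q3}, q3→{q0}; union {q0, q3}; ε-closure = {q0, q1, q3}.
Read 'c': q0→{q3}, q1→{q3}, q3→{q0}; union {q0, q3}; ε-closure = {q0, q1, q3}.
State q0 is in {q0, q1, q3}.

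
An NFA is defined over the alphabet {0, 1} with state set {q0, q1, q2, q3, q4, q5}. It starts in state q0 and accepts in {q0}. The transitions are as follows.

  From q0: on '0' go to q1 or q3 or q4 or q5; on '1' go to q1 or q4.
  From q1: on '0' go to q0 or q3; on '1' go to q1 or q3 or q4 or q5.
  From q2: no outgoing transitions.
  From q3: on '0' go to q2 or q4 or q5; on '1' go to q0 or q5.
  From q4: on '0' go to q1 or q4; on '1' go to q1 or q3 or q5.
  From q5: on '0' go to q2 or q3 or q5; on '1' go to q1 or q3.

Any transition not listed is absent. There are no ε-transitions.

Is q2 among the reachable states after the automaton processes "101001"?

Start in {q0}.
Read '1': q0→{q1, q4}; now {q1, q4}.
Read '0': q1→{q0, q3}, q4→{q1, q4}; now {q0, q1, q3, q4}.
Read '1': q0→{q1, q4}, q1→{q1, q3, q4, q5}, q3→{q0, q5}, q4→{q1, q3, q5}; now {q0, q1, q3, q4, q5}.
Read '0': q0→{q1, q3, q4, q5}, q1→{q0, q3}, q3→{q2, q4, q5}, q4→{q1, q4}, q5→{q2, q3, q5}; now {q0, q1, q2, q3, q4, q5}.
Read '0': q0→{q1, q3, q4, q5}, q1→{q0, q3}, q2→∅, q3→{q2, q4, q5}, q4→{q1, q4}, q5→{q2, q3, q5}; now {q0, q1, q2, q3, q4, q5}.
Read '1': q0→{q1, q4}, q1→{q1, q3, q4, q5}, q2→∅, q3→{q0, q5}, q4→{q1, q3, q5}, q5→{q1, q3}; now {q0, q1, q3, q4, q5}.
State q2 is not in {q0, q1, q3, q4, q5}.

No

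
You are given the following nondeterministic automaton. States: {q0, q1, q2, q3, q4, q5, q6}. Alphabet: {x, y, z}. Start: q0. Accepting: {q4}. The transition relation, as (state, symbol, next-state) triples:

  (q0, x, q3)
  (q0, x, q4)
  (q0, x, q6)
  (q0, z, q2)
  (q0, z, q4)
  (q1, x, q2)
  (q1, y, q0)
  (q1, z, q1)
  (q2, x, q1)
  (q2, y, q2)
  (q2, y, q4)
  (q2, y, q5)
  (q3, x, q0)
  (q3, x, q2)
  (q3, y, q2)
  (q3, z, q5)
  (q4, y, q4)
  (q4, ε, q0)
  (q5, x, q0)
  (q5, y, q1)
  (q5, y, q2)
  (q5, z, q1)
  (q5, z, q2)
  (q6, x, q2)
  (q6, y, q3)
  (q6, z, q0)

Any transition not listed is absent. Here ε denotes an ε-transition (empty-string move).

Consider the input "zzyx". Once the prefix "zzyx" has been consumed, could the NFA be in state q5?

No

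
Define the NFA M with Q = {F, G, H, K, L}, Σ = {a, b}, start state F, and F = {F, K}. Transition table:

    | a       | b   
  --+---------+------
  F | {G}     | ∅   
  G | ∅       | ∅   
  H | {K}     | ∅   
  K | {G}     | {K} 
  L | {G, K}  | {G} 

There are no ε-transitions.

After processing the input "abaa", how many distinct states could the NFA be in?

Start in {F}.
Read 'a': F→{G}; now {G}.
Read 'b': G→∅; now ∅.
The set is empty and remains empty for the remaining 2 symbols.
That set has 0 states.

0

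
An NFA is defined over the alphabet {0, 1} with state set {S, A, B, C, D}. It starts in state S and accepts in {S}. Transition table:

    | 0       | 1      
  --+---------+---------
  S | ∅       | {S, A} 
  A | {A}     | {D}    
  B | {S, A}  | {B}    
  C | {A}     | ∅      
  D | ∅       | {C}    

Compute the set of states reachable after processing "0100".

Start in {S}.
Read '0': {S} → ∅.
The set is empty and remains empty for the remaining 3 symbols.

∅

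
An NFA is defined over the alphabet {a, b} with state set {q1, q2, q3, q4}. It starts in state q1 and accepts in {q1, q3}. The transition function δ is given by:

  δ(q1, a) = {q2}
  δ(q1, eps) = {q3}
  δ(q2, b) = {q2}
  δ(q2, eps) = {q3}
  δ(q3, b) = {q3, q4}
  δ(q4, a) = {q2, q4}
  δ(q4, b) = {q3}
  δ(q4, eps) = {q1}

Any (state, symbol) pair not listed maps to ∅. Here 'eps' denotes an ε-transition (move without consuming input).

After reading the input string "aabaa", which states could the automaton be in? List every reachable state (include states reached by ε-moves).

Start: ε-closure({q1}) = {q1, q3}.
Read 'a': {q1, q3} → {q2, q3}.
Read 'a': {q2, q3} → ∅.
The set is empty and remains empty for the remaining 3 symbols.

∅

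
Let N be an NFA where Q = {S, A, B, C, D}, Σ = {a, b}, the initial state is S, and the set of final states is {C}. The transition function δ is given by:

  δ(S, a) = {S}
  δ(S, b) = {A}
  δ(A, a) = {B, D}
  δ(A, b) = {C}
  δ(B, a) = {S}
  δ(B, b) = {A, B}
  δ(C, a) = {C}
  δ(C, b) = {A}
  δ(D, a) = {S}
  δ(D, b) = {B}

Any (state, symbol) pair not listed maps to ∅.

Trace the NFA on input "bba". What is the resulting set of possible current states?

{C}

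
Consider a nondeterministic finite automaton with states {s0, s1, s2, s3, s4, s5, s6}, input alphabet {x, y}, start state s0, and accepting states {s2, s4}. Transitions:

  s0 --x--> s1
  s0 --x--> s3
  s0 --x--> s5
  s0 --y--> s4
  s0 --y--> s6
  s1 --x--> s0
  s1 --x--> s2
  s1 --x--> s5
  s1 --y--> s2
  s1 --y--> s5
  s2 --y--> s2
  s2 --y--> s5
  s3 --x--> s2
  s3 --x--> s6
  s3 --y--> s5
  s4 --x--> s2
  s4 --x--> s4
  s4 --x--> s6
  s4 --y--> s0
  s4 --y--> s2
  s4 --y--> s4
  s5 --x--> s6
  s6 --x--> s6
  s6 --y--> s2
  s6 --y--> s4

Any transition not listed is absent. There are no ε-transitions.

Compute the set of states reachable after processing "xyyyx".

Start in {s0}.
Read 'x': s0→{s1, s3, s5}; now {s1, s3, s5}.
Read 'y': s1→{s2, s5}, s3→{s5}, s5→∅; now {s2, s5}.
Read 'y': s2→{s2, s5}, s5→∅; now {s2, s5}.
Read 'y': s2→{s2, s5}, s5→∅; now {s2, s5}.
Read 'x': s2→∅, s5→{s6}; now {s6}.

{s6}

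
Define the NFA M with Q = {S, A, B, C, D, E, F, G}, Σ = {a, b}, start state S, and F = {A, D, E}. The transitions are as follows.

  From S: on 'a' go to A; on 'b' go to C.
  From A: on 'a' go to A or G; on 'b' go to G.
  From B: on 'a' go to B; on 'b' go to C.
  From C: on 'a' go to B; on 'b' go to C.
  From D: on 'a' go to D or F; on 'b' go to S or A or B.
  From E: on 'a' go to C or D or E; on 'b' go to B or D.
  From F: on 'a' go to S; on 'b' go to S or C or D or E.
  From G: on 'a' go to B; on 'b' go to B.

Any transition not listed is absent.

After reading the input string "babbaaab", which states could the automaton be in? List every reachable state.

{C}

Start in {S}.
Read 'b': S→{C}; now {C}.
Read 'a': C→{B}; now {B}.
Read 'b': B→{C}; now {C}.
Read 'b': C→{C}; now {C}.
Read 'a': C→{B}; now {B}.
Read 'a': B→{B}; now {B}.
Read 'a': B→{B}; now {B}.
Read 'b': B→{C}; now {C}.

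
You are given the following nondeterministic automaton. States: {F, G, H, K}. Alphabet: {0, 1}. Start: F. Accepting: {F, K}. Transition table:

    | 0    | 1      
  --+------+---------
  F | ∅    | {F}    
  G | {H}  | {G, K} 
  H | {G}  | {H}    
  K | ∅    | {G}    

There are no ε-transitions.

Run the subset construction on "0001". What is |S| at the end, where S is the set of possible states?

Start in {F}.
Read '0': F→∅; now ∅.
The set is empty and remains empty for the remaining 3 symbols.
That set has 0 states.

0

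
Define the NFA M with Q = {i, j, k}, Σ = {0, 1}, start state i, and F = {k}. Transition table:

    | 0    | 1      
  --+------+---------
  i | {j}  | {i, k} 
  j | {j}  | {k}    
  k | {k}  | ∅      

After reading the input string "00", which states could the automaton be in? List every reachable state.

{j}

Start in {i}.
Read '0': {i} → {j}.
Read '0': {j} → {j}.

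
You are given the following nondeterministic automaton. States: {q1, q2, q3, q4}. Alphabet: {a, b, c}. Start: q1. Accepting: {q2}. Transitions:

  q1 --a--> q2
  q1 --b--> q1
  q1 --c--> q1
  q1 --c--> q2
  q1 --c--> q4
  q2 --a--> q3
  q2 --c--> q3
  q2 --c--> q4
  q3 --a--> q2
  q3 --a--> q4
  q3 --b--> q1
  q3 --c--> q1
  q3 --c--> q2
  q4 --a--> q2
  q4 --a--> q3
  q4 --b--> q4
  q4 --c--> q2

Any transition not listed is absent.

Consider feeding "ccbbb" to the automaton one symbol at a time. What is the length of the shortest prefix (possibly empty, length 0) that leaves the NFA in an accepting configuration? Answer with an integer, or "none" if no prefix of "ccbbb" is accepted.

Start in {q1}.
Read 'c': q1→{q1, q2, q4}; now {q1, q2, q4}.
None of the earlier sets intersect F, but {q1, q2, q4} does.

1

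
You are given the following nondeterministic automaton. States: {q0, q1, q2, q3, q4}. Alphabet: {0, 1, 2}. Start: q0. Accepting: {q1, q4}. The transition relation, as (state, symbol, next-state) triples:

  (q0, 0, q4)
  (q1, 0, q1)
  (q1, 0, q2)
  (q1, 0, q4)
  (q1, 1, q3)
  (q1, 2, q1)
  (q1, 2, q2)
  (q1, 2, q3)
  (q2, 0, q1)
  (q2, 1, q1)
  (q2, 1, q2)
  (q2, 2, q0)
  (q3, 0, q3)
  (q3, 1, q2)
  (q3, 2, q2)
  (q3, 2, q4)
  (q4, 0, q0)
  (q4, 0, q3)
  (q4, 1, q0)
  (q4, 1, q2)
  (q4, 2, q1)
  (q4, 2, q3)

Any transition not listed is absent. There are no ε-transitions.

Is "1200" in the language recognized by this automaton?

Start in {q0}.
Read '1': q0→∅; now ∅.
The set is empty and remains empty for the remaining 3 symbols.
The final set ∅ contains no accepting state.

No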